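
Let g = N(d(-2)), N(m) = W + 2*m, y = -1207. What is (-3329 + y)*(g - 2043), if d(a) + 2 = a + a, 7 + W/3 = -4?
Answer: 9471168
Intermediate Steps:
W = -33 (W = -21 + 3*(-4) = -21 - 12 = -33)
d(a) = -2 + 2*a (d(a) = -2 + (a + a) = -2 + 2*a)
N(m) = -33 + 2*m
g = -45 (g = -33 + 2*(-2 + 2*(-2)) = -33 + 2*(-2 - 4) = -33 + 2*(-6) = -33 - 12 = -45)
(-3329 + y)*(g - 2043) = (-3329 - 1207)*(-45 - 2043) = -4536*(-2088) = 9471168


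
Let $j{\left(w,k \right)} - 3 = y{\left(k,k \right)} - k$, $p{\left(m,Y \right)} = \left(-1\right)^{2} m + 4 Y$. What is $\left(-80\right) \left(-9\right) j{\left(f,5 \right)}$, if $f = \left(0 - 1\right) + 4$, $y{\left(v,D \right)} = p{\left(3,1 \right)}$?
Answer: $3600$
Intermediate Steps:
$p{\left(m,Y \right)} = m + 4 Y$ ($p{\left(m,Y \right)} = 1 m + 4 Y = m + 4 Y$)
$y{\left(v,D \right)} = 7$ ($y{\left(v,D \right)} = 3 + 4 \cdot 1 = 3 + 4 = 7$)
$f = 3$ ($f = -1 + 4 = 3$)
$j{\left(w,k \right)} = 10 - k$ ($j{\left(w,k \right)} = 3 - \left(-7 + k\right) = 10 - k$)
$\left(-80\right) \left(-9\right) j{\left(f,5 \right)} = \left(-80\right) \left(-9\right) \left(10 - 5\right) = 720 \left(10 - 5\right) = 720 \cdot 5 = 3600$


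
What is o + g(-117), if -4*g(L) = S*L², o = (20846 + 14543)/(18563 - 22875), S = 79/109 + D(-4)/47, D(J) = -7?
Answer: -43713686747/22090376 ≈ -1978.9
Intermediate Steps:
S = 2950/5123 (S = 79/109 - 7/47 = 2950/5123 ≈ 0.57583)
o = -35389/4312 (o = 35389/(-4312) = 35389*(-1/4312) = -35389/4312 ≈ -8.2071)
g(L) = -1475*L²/10246
o + g(-117) = -35389/4312 - 1475/10246*(-117)² = -35389/4312 - 1475/10246*13689 = -35389/4312 - 20191275/10246 = -43713686747/22090376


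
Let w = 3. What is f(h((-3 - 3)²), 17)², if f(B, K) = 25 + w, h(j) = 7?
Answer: 784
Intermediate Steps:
f(B, K) = 28 (f(B, K) = 25 + 3 = 28)
f(h((-3 - 3)²), 17)² = 28² = 784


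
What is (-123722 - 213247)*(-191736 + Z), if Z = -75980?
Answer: 90211992804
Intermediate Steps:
(-123722 - 213247)*(-191736 + Z) = (-123722 - 213247)*(-191736 - 75980) = -336969*(-267716) = 90211992804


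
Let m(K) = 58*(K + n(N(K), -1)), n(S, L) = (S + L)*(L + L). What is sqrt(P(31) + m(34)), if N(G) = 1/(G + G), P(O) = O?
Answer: sqrt(611898)/17 ≈ 46.014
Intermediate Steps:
N(G) = 1/(2*G)
n(S, L) = 2*L*(L + S) (n(S, L) = (L + S)*(2*L) = 2*L*(L + S))
m(K) = 116 - 58/K + 58*K (m(K) = 58*(K + 2*(-1)*(-1 + 1/(2*K))) = 58*(K + (2 - 1/K)) = 58*(2 + K - 1/K) = 116 - 58/K + 58*K)
sqrt(P(31) + m(34)) = sqrt(31 + (116 - 58/34 + 58*34)) = sqrt(31 + (116 - 58*1/34 + 1972)) = sqrt(31 + (116 - 29/17 + 1972)) = sqrt(31 + 35467/17) = sqrt(35994/17) = sqrt(611898)/17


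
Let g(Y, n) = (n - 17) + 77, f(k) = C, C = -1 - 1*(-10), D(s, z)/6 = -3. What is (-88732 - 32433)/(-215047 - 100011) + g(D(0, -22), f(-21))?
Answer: 21860167/315058 ≈ 69.385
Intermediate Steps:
D(s, z) = -18 (D(s, z) = 6*(-3) = -18)
C = 9 (C = -1 + 10 = 9)
f(k) = 9
g(Y, n) = 60 + n (g(Y, n) = (-17 + n) + 77 = 60 + n)
(-88732 - 32433)/(-215047 - 100011) + g(D(0, -22), f(-21)) = (-88732 - 32433)/(-215047 - 100011) + (60 + 9) = -121165/(-315058) + 69 = -121165*(-1/315058) + 69 = 121165/315058 + 69 = 21860167/315058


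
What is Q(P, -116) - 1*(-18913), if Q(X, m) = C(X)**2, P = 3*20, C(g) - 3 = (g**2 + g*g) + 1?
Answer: 51916529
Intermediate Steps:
C(g) = 4 + 2*g**2 (C(g) = 3 + ((g**2 + g*g) + 1) = 3 + ((g**2 + g**2) + 1) = 3 + (2*g**2 + 1) = 3 + (1 + 2*g**2) = 4 + 2*g**2)
P = 60
Q(X, m) = (4 + 2*X**2)**2
Q(P, -116) - 1*(-18913) = 4*(2 + 60**2)**2 - 1*(-18913) = 4*(2 + 3600)**2 + 18913 = 4*3602**2 + 18913 = 4*12974404 + 18913 = 51897616 + 18913 = 51916529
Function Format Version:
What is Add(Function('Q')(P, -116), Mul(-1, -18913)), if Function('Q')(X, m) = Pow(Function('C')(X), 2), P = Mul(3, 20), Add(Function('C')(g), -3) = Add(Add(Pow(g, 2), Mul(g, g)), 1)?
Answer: 51916529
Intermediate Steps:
Function('C')(g) = Add(4, Mul(2, Pow(g, 2))) (Function('C')(g) = Add(3, Add(Add(Pow(g, 2), Mul(g, g)), 1)) = Add(3, Add(Add(Pow(g, 2), Pow(g, 2)), 1)) = Add(3, Add(Mul(2, Pow(g, 2)), 1)) = Add(3, Add(1, Mul(2, Pow(g, 2)))) = Add(4, Mul(2, Pow(g, 2))))
P = 60
Function('Q')(X, m) = Pow(Add(4, Mul(2, Pow(X, 2))), 2)
Add(Function('Q')(P, -116), Mul(-1, -18913)) = Add(Mul(4, Pow(Add(2, Pow(60, 2)), 2)), Mul(-1, -18913)) = Add(Mul(4, Pow(Add(2, 3600), 2)), 18913) = Add(Mul(4, Pow(3602, 2)), 18913) = Add(Mul(4, 12974404), 18913) = Add(51897616, 18913) = 51916529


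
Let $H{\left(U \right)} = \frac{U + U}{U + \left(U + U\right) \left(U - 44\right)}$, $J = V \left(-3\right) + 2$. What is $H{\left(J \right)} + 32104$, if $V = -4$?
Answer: $\frac{1894134}{59} \approx 32104.0$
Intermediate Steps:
$J = 14$ ($J = \left(-4\right) \left(-3\right) + 2 = 12 + 2 = 14$)
$H{\left(U \right)} = \frac{2 U}{U + 2 U \left(-44 + U\right)}$
$H{\left(J \right)} + 32104 = \frac{2}{-87 + 2 \cdot 14} + 32104 = \frac{2}{-87 + 28} + 32104 = \frac{2}{-59} + 32104 = 2 \left(- \frac{1}{59}\right) + 32104 = - \frac{2}{59} + 32104 = \frac{1894134}{59}$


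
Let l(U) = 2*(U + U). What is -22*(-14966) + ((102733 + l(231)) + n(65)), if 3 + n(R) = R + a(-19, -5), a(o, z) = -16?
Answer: 432955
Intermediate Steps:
l(U) = 4*U (l(U) = 2*(2*U) = 4*U)
n(R) = -19 + R (n(R) = -3 + (R - 16) = -3 + (-16 + R) = -19 + R)
-22*(-14966) + ((102733 + l(231)) + n(65)) = -22*(-14966) + ((102733 + 4*231) + (-19 + 65)) = 329252 + ((102733 + 924) + 46) = 329252 + (103657 + 46) = 329252 + 103703 = 432955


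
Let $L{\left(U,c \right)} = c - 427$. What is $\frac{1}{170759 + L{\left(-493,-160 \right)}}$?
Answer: $\frac{1}{170172} \approx 5.8764 \cdot 10^{-6}$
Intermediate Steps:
$L{\left(U,c \right)} = -427 + c$ ($L{\left(U,c \right)} = c - 427 = -427 + c$)
$\frac{1}{170759 + L{\left(-493,-160 \right)}} = \frac{1}{170759 - 587} = \frac{1}{170172}$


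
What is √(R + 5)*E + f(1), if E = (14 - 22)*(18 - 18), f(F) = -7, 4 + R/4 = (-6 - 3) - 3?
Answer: -7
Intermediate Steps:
R = -64 (R = -16 + 4*((-6 - 3) - 3) = -16 + 4*(-9 - 3) = -16 + 4*(-12) = -16 - 48 = -64)
E = 0 (E = -8*0 = 0)
√(R + 5)*E + f(1) = √(-64 + 5)*0 - 7 = √(-59)*0 - 7 = (I*√59)*0 - 7 = 0 - 7 = -7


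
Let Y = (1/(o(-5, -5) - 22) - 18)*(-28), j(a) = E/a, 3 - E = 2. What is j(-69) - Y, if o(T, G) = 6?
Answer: -139591/276 ≈ -505.76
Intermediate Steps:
E = 1 (E = 3 - 1*2 = 3 - 2 = 1)
j(a) = 1/a
Y = 2023/4 (Y = (1/(6 - 22) - 18)*(-28) = (1/(-16) - 18)*(-28) = (-1/16 - 18)*(-28) = -289/16*(-28) = 2023/4 ≈ 505.75)
j(-69) - Y = 1/(-69) - 1*2023/4 = -1/69 - 2023/4 = -139591/276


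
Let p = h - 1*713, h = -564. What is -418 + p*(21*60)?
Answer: -1609438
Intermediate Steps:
p = -1277 (p = -564 - 1*713 = -564 - 713 = -1277)
-418 + p*(21*60) = -418 - 26817*60 = -418 - 1277*1260 = -418 - 1609020 = -1609438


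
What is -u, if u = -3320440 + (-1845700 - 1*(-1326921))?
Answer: 3839219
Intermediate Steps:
u = -3839219 (u = -3320440 + (-1845700 + 1326921) = -3320440 - 518779 = -3839219)
-u = -1*(-3839219) = 3839219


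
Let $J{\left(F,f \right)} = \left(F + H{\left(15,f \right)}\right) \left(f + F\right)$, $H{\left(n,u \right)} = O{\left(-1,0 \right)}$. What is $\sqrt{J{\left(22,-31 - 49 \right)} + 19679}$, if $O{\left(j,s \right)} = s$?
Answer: $\sqrt{18403} \approx 135.66$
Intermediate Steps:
$H{\left(n,u \right)} = 0$
$J{\left(F,f \right)} = F \left(F + f\right)$ ($J{\left(F,f \right)} = \left(F + 0\right) \left(f + F\right) = F \left(F + f\right)$)
$\sqrt{J{\left(22,-31 - 49 \right)} + 19679} = \sqrt{22 \left(22 - 80\right) + 19679} = \sqrt{22 \left(-58\right) + 19679} = \sqrt{-1276 + 19679} = \sqrt{18403}$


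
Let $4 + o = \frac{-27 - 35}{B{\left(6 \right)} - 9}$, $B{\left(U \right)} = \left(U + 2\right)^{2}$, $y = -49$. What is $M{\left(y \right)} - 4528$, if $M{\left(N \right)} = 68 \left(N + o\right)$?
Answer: $- \frac{451476}{55} \approx -8208.7$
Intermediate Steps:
$B{\left(U \right)} = \left(2 + U\right)^{2}$
$o = - \frac{282}{55}$ ($o = -4 + \frac{-27 - 35}{\left(2 + 6\right)^{2} - 9} = -4 - \frac{62}{8^{2} - 9} = -4 - \frac{62}{64 - 9} = -4 - \frac{62}{55} = - \frac{282}{55} \approx -5.1273$)
$M{\left(N \right)} = - \frac{19176}{55} + 68 N$ ($M{\left(N \right)} = 68 \left(N - \frac{282}{55}\right) = 68 \left(- \frac{282}{55} + N\right) = - \frac{19176}{55} + 68 N$)
$M{\left(y \right)} - 4528 = \left(- \frac{19176}{55} + 68 \left(-49\right)\right) - 4528 = \left(- \frac{19176}{55} - 3332\right) - 4528 = - \frac{202436}{55} - 4528 = - \frac{451476}{55}$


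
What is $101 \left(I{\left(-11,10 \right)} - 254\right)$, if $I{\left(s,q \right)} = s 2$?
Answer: $-27876$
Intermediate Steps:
$I{\left(s,q \right)} = 2 s$
$101 \left(I{\left(-11,10 \right)} - 254\right) = 101 \left(2 \left(-11\right) - 254\right) = 101 \left(-22 - 254\right) = 101 \left(-276\right) = -27876$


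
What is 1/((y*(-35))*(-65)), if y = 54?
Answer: 1/122850 ≈ 8.1400e-6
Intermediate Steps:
1/((y*(-35))*(-65)) = 1/((54*(-35))*(-65)) = 1/(-1890*(-65)) = 1/122850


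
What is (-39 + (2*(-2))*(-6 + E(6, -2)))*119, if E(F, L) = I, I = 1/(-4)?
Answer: -1666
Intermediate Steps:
I = -¼ ≈ -0.25000
E(F, L) = -¼
(-39 + (2*(-2))*(-6 + E(6, -2)))*119 = (-39 + (2*(-2))*(-6 - ¼))*119 = (-39 - 4*(-25/4))*119 = (-39 + 25)*119 = -14*119 = -1666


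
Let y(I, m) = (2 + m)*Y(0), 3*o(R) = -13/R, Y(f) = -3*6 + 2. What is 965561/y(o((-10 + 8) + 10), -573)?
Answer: 1691/16 ≈ 105.69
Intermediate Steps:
Y(f) = -16 (Y(f) = -18 + 2 = -16)
o(R) = -13/(3*R) (o(R) = (-13/R)/3 = -13/(3*R))
y(I, m) = -32 - 16*m (y(I, m) = (2 + m)*(-16) = -32 - 16*m)
965561/y(o((-10 + 8) + 10), -573) = 965561/(-32 - 16*(-573)) = 965561/(-32 + 9168) = 965561/9136 = 965561*(1/9136) = 1691/16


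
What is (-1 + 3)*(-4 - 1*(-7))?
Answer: 6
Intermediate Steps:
(-1 + 3)*(-4 - 1*(-7)) = 2*(-4 + 7) = 2*3 = 6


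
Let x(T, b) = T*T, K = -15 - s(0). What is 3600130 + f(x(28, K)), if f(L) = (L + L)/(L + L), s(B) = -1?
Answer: 3600131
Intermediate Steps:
K = -14 (K = -15 - 1*(-1) = -15 + 1 = -14)
x(T, b) = T²
f(L) = 1 (f(L) = (2*L)/((2*L)) = (2*L)*(1/(2*L)) = 1)
3600130 + f(x(28, K)) = 3600130 + 1 = 3600131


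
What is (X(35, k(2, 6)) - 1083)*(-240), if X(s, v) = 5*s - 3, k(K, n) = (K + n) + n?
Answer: 218640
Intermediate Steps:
k(K, n) = K + 2*n
X(s, v) = -3 + 5*s
(X(35, k(2, 6)) - 1083)*(-240) = ((-3 + 5*35) - 1083)*(-240) = ((-3 + 175) - 1083)*(-240) = (172 - 1083)*(-240) = -911*(-240) = 218640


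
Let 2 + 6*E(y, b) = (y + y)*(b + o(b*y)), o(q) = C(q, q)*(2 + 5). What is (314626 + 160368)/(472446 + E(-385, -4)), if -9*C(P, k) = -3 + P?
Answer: 6412419/8456054 ≈ 0.75832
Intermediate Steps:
C(P, k) = 1/3 - P/9 (C(P, k) = -(-3 + P)/9 = 1/3 - P/9)
o(q) = 7/3 - 7*q/9 (o(q) = (1/3 - q/9)*(2 + 5) = (1/3 - q/9)*7 = 7/3 - 7*q/9)
E(y, b) = -1/3 + y*(7/3 + b - 7*b*y/9)/3 (E(y, b) = -1/3 + ((y + y)*(b + (7/3 - 7*b*y/9)))/6 = -1/3 + ((2*y)*(b + (7/3 - 7*b*y/9)))/6 = -1/3 + ((2*y)*(7/3 + b - 7*b*y/9))/6 = -1/3 + (2*y*(7/3 + b - 7*b*y/9))/6 = -1/3 + y*(7/3 + b - 7*b*y/9)/3)
(314626 + 160368)/(472446 + E(-385, -4)) = (314626 + 160368)/(472446 + (-1/3 - 7/27*(-385)*(-3 - 4*(-385)) + (1/3)*(-4)*(-385))) = 474994/(472446 + (-1/3 - 7/27*(-385)*(-3 + 1540) + 1540/3)) = 474994/(472446 + (-1/3 - 7/27*(-385)*1537 + 1540/3)) = 474994/(472446 + (-1/3 + 4142215/27 + 1540/3)) = 474994/(472446 + 4156066/27) = 474994/(16912108/27) = 474994*(27/16912108) = 6412419/8456054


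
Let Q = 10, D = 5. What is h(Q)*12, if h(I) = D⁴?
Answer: 7500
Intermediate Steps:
h(I) = 625 (h(I) = 5⁴ = 625)
h(Q)*12 = 625*12 = 7500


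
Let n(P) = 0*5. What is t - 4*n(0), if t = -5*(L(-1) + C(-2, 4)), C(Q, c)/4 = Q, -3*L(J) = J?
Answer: 115/3 ≈ 38.333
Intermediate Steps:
n(P) = 0
L(J) = -J/3
C(Q, c) = 4*Q
t = 115/3 (t = -5*(-⅓*(-1) + 4*(-2)) = -5*(⅓ - 8) = -5*(-23/3) = 115/3 ≈ 38.333)
t - 4*n(0) = 115/3 - 4*0 = 115/3 + 0 = 115/3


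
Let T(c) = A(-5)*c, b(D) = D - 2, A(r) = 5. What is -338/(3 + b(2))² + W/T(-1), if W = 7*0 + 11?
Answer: -1789/45 ≈ -39.756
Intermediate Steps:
b(D) = -2 + D
T(c) = 5*c
W = 11 (W = 0 + 11 = 11)
-338/(3 + b(2))² + W/T(-1) = -338/(3 + (-2 + 2))² + 11/((5*(-1))) = -338/(3 + 0)² + 11/(-5) = -338/(3²) + 11*(-⅕) = -338/9 - 11/5 = -1789/45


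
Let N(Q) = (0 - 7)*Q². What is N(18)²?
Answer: 5143824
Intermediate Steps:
N(Q) = -7*Q²
N(18)² = (-7*18²)² = (-7*324)² = (-2268)² = 5143824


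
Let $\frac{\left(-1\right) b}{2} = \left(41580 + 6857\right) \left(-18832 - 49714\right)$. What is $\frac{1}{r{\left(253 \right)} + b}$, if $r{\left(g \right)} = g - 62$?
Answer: $\frac{1}{6640325395} \approx 1.506 \cdot 10^{-10}$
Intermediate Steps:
$b = 6640325204$ ($b = - 2 \left(41580 + 6857\right) \left(-18832 - 49714\right) = - 2 \cdot 48437 \left(-68546\right) = \left(-2\right) \left(-3320162602\right) = 6640325204$)
$r{\left(g \right)} = -62 + g$
$\frac{1}{r{\left(253 \right)} + b} = \frac{1}{\left(-62 + 253\right) + 6640325204} = \frac{1}{191 + 6640325204} = \frac{1}{6640325395}$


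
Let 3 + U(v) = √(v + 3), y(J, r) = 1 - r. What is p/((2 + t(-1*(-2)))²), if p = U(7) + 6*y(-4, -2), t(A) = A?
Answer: 15/16 + √10/16 ≈ 1.1351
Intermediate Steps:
U(v) = -3 + √(3 + v) (U(v) = -3 + √(v + 3) = -3 + √(3 + v))
p = 15 + √10 (p = (-3 + √(3 + 7)) + 6*(1 - 1*(-2)) = (-3 + √10) + 6*(1 + 2) = (-3 + √10) + 6*3 = (-3 + √10) + 18 = 15 + √10 ≈ 18.162)
p/((2 + t(-1*(-2)))²) = (15 + √10)/((2 - 1*(-2))²) = (15 + √10)/((2 + 2)²) = (15 + √10)/(4²) = (15 + √10)/16 = (15 + √10)*(1/16) = 15/16 + √10/16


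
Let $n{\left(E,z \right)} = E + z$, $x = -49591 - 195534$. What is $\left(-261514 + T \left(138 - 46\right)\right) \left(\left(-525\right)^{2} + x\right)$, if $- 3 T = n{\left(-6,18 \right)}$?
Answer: $-7987401000$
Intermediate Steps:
$x = -245125$
$T = -4$ ($T = - \frac{-6 + 18}{3} = \left(- \frac{1}{3}\right) 12 = -4$)
$\left(-261514 + T \left(138 - 46\right)\right) \left(\left(-525\right)^{2} + x\right) = \left(-261514 - 4 \left(138 - 46\right)\right) \left(\left(-525\right)^{2} - 245125\right) = \left(-261514 - 368\right) \left(275625 - 245125\right) = \left(-261514 - 368\right) 30500 = \left(-261882\right) 30500 = -7987401000$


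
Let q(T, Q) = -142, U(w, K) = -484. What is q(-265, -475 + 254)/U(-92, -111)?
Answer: 71/242 ≈ 0.29339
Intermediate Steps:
q(-265, -475 + 254)/U(-92, -111) = -142/(-484) = -142*(-1/484) = 71/242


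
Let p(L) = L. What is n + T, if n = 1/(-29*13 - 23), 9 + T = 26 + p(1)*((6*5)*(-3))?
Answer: -29201/400 ≈ -73.002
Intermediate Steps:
T = -73 (T = -9 + (26 + 1*((6*5)*(-3))) = -9 + (26 + 1*(30*(-3))) = -9 + (26 + 1*(-90)) = -9 + (26 - 90) = -9 - 64 = -73)
n = -1/400 (n = 1/(-377 - 23) = 1/(-400) = -1/400 ≈ -0.0025000)
n + T = -1/400 - 73 = -29201/400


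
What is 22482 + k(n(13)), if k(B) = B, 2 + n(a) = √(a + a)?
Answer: 22480 + √26 ≈ 22485.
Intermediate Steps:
n(a) = -2 + √2*√a (n(a) = -2 + √(a + a) = -2 + √(2*a) = -2 + √2*√a)
22482 + k(n(13)) = 22482 + (-2 + √2*√13) = 22482 + (-2 + √26) = 22480 + √26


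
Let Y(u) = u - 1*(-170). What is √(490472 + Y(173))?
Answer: 3*√54535 ≈ 700.58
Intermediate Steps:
Y(u) = 170 + u (Y(u) = u + 170 = 170 + u)
√(490472 + Y(173)) = √(490472 + (170 + 173)) = √(490472 + 343) = √490815 = 3*√54535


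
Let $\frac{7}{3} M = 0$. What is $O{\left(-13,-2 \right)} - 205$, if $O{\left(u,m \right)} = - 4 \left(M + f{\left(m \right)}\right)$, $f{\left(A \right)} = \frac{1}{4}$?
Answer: $-206$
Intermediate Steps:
$M = 0$ ($M = \frac{3}{7} \cdot 0 = 0$)
$f{\left(A \right)} = \frac{1}{4}$
$O{\left(u,m \right)} = -1$ ($O{\left(u,m \right)} = - 4 \left(0 + \frac{1}{4}\right) = \left(-4\right) \frac{1}{4} = -1$)
$O{\left(-13,-2 \right)} - 205 = -1 - 205 = -206$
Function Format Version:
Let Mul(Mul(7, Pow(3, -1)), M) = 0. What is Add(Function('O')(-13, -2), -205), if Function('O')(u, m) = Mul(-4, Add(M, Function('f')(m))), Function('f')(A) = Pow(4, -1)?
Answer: -206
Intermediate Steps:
M = 0 (M = Mul(Rational(3, 7), 0) = 0)
Function('f')(A) = Rational(1, 4)
Function('O')(u, m) = -1 (Function('O')(u, m) = Mul(-4, Add(0, Rational(1, 4))) = Mul(-4, Rational(1, 4)) = -1)
Add(Function('O')(-13, -2), -205) = Add(-1, -205) = -206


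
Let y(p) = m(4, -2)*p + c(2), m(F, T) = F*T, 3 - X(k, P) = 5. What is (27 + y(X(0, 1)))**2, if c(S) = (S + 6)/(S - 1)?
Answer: 2601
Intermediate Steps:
X(k, P) = -2 (X(k, P) = 3 - 1*5 = 3 - 5 = -2)
c(S) = (6 + S)/(-1 + S)
y(p) = 8 - 8*p (y(p) = (4*(-2))*p + (6 + 2)/(-1 + 2) = -8*p + 8/1 = -8*p + 1*8 = -8*p + 8 = 8 - 8*p)
(27 + y(X(0, 1)))**2 = (27 + (8 - 8*(-2)))**2 = (27 + (8 + 16))**2 = (27 + 24)**2 = 51**2 = 2601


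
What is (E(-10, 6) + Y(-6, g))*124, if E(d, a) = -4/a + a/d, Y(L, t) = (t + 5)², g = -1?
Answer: 27404/15 ≈ 1826.9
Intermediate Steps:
Y(L, t) = (5 + t)²
(E(-10, 6) + Y(-6, g))*124 = ((-4/6 + 6/(-10)) + (5 - 1)²)*124 = ((-4*⅙ + 6*(-⅒)) + 4²)*124 = ((-⅔ - ⅗) + 16)*124 = (-19/15 + 16)*124 = (221/15)*124 = 27404/15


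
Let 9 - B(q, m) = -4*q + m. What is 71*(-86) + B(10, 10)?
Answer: -6067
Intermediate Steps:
B(q, m) = 9 - m + 4*q (B(q, m) = 9 - (-4*q + m) = 9 - (m - 4*q) = 9 + (-m + 4*q) = 9 - m + 4*q)
71*(-86) + B(10, 10) = 71*(-86) + (9 - 1*10 + 4*10) = -6106 + (9 - 10 + 40) = -6106 + 39 = -6067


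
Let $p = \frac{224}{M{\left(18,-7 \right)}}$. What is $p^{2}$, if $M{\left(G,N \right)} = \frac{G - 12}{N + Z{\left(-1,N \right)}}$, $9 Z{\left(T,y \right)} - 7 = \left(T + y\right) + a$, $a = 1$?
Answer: $\frac{614656}{9} \approx 68295.0$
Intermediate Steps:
$Z{\left(T,y \right)} = \frac{8}{9} + \frac{T}{9} + \frac{y}{9}$ ($Z{\left(T,y \right)} = \frac{7}{9} + \frac{\left(T + y\right) + 1}{9} = \frac{7}{9} + \frac{1 + T + y}{9} = \frac{7}{9} + \left(\frac{1}{9} + \frac{T}{9} + \frac{y}{9}\right) = \frac{8}{9} + \frac{T}{9} + \frac{y}{9}$)
$M{\left(G,N \right)} = \frac{-12 + G}{\frac{7}{9} + \frac{10 N}{9}}$ ($M{\left(G,N \right)} = \frac{G - 12}{N + \left(\frac{8}{9} + \frac{1}{9} \left(-1\right) + \frac{N}{9}\right)} = \frac{-12 + G}{N + \left(\frac{8}{9} - \frac{1}{9} + \frac{N}{9}\right)} = \frac{-12 + G}{N + \left(\frac{7}{9} + \frac{N}{9}\right)} = \frac{-12 + G}{\frac{7}{9} + \frac{10 N}{9}}$)
$p = - \frac{784}{3}$ ($p = \frac{224}{9 \frac{1}{7 + 10 \left(-7\right)} \left(-12 + 18\right)} = \frac{224}{9 \frac{1}{7 - 70} \cdot 6} = \frac{224}{9 \frac{1}{-63} \cdot 6} = \frac{224}{9 \left(- \frac{1}{63}\right) 6} = \frac{224}{- \frac{6}{7}} = 224 \left(- \frac{7}{6}\right) = - \frac{784}{3} \approx -261.33$)
$p^{2} = \left(- \frac{784}{3}\right)^{2} = \frac{614656}{9}$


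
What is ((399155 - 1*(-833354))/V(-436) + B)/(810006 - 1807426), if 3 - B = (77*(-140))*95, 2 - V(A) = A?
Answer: -449789623/436869960 ≈ -1.0296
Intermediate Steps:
V(A) = 2 - A
B = 1024103 (B = 3 - 77*(-140)*95 = 3 - (-10780)*95 = 3 - 1*(-1024100) = 3 + 1024100 = 1024103)
((399155 - 1*(-833354))/V(-436) + B)/(810006 - 1807426) = ((399155 - 1*(-833354))/(2 - 1*(-436)) + 1024103)/(810006 - 1807426) = ((399155 + 833354)/(2 + 436) + 1024103)/(-997420) = (1232509/438 + 1024103)*(-1/997420) = (449789623/438)*(-1/997420) = -449789623/436869960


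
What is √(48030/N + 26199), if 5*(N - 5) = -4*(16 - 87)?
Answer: √286190341/103 ≈ 164.24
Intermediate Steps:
N = 309/5 (N = 5 + (-4*(16 - 87))/5 = 5 + (-4*(-71))/5 = 5 + (⅕)*284 = 5 + 284/5 = 309/5 ≈ 61.800)
√(48030/N + 26199) = √(48030/(309/5) + 26199) = √(48030*(5/309) + 26199) = √(80050/103 + 26199) = √(2778547/103) = √286190341/103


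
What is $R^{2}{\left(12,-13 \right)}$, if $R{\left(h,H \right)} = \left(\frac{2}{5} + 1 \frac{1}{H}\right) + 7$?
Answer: $\frac{226576}{4225} \approx 53.627$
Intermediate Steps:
$R{\left(h,H \right)} = \frac{37}{5} + \frac{1}{H}$ ($R{\left(h,H \right)} = \left(2 \cdot \frac{1}{5} + \frac{1}{H}\right) + 7 = \left(\frac{2}{5} + \frac{1}{H}\right) + 7 = \frac{37}{5} + \frac{1}{H}$)
$R^{2}{\left(12,-13 \right)} = \left(\frac{37}{5} + \frac{1}{-13}\right)^{2} = \left(\frac{37}{5} - \frac{1}{13}\right)^{2} = \left(\frac{476}{65}\right)^{2} = \frac{226576}{4225}$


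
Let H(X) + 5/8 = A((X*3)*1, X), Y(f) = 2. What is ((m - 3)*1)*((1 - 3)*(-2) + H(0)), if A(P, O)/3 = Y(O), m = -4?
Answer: -525/8 ≈ -65.625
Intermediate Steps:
A(P, O) = 6 (A(P, O) = 3*2 = 6)
H(X) = 43/8 (H(X) = -5/8 + 6 = 43/8)
((m - 3)*1)*((1 - 3)*(-2) + H(0)) = ((-4 - 3)*1)*((1 - 3)*(-2) + 43/8) = (-7*1)*(-2*(-2) + 43/8) = -7*(4 + 43/8) = -7*75/8 = -525/8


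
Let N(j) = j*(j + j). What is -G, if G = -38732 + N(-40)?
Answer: 35532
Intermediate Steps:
N(j) = 2*j**2 (N(j) = j*(2*j) = 2*j**2)
G = -35532 (G = -38732 + 2*(-40)**2 = -38732 + 2*1600 = -38732 + 3200 = -35532)
-G = -1*(-35532) = 35532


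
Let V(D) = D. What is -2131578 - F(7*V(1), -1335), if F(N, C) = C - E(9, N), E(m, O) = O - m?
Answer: -2130245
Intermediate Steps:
F(N, C) = 9 + C - N (F(N, C) = C - (N - 1*9) = C - (N - 9) = C - (-9 + N) = C + (9 - N) = 9 + C - N)
-2131578 - F(7*V(1), -1335) = -2131578 - (9 - 1335 - 7) = -2131578 - 1*(-1333) = -2131578 + 1333 = -2130245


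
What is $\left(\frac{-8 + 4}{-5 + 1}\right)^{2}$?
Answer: $1$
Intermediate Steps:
$\left(\frac{-8 + 4}{-5 + 1}\right)^{2} = \left(- \frac{4}{-4}\right)^{2} = \left(\left(-4\right) \left(- \frac{1}{4}\right)\right)^{2} = 1^{2} = 1$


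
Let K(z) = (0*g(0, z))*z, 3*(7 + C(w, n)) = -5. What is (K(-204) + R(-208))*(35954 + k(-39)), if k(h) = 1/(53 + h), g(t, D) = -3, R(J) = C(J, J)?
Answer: -6543641/21 ≈ -3.1160e+5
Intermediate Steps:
C(w, n) = -26/3 (C(w, n) = -7 + (⅓)*(-5) = -7 - 5/3 = -26/3)
R(J) = -26/3
K(z) = 0 (K(z) = (0*(-3))*z = 0*z = 0)
(K(-204) + R(-208))*(35954 + k(-39)) = (0 - 26/3)*(35954 + 1/(53 - 39)) = -26*(35954 + 1/14)/3 = -26/3*503357/14 = -6543641/21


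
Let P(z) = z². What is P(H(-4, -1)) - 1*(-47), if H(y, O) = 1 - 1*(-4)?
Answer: 72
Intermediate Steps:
H(y, O) = 5 (H(y, O) = 1 + 4 = 5)
P(H(-4, -1)) - 1*(-47) = 5² - 1*(-47) = 25 + 47 = 72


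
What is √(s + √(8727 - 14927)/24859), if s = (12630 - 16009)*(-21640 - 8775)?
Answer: √(63510176731548085 + 248590*I*√62)/24859 ≈ 10138.0 + 1.5622e-7*I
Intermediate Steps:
s = 102772285 (s = -3379*(-30415) = 102772285)
√(s + √(8727 - 14927)/24859) = √(102772285 + √(8727 - 14927)/24859) = √(102772285 + √(-6200)*(1/24859)) = √(102772285 + (10*I*√62)*(1/24859)) = √(102772285 + 10*I*√62/24859)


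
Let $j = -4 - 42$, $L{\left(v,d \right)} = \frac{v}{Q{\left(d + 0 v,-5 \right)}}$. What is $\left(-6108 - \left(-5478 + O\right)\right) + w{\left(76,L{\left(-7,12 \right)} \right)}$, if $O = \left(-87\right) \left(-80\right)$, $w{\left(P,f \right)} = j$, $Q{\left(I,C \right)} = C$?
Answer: $-7636$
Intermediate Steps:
$L{\left(v,d \right)} = - \frac{v}{5}$ ($L{\left(v,d \right)} = \frac{v}{-5} = v \left(- \frac{1}{5}\right) = - \frac{v}{5}$)
$j = -46$ ($j = -4 - 42 = -46$)
$w{\left(P,f \right)} = -46$
$O = 6960$
$\left(-6108 - \left(-5478 + O\right)\right) + w{\left(76,L{\left(-7,12 \right)} \right)} = \left(-6108 - \left(-5478 + 6960\right)\right) - 46 = \left(-6108 - 1482\right) - 46 = -7590 - 46 = -7636$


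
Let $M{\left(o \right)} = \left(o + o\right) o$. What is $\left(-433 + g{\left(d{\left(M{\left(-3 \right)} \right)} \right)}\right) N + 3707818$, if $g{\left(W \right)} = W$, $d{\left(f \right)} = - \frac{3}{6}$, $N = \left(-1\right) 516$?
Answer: $3931504$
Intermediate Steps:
$M{\left(o \right)} = 2 o^{2}$ ($M{\left(o \right)} = 2 o o = 2 o^{2}$)
$N = -516$
$d{\left(f \right)} = - \frac{1}{2}$ ($d{\left(f \right)} = \left(-3\right) \frac{1}{6} = - \frac{1}{2}$)
$\left(-433 + g{\left(d{\left(M{\left(-3 \right)} \right)} \right)}\right) N + 3707818 = \left(-433 - \frac{1}{2}\right) \left(-516\right) + 3707818 = \left(- \frac{867}{2}\right) \left(-516\right) + 3707818 = 223686 + 3707818 = 3931504$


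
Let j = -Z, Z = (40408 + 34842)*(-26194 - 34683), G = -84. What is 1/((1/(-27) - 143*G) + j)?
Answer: 27/123687169073 ≈ 2.1829e-10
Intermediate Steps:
Z = -4580994250 (Z = 75250*(-60877) = -4580994250)
j = 4580994250 (j = -1*(-4580994250) = 4580994250)
1/((1/(-27) - 143*G) + j) = 1/((1/(-27) - 143*(-84)) + 4580994250) = 1/((-1/27 + 12012) + 4580994250) = 1/(324323/27 + 4580994250) = 1/(123687169073/27) = 27/123687169073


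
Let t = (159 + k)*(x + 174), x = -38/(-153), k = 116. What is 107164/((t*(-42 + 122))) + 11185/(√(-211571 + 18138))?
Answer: 4099023/146630000 - 11185*I*√193433/193433 ≈ 0.027955 - 25.431*I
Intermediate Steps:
x = 38/153 (x = -38*(-1/153) = 38/153 ≈ 0.24837)
t = 7331500/153 (t = (159 + 116)*(38/153 + 174) = 275*(26660/153) = 7331500/153 ≈ 47918.)
107164/((t*(-42 + 122))) + 11185/(√(-211571 + 18138)) = 107164/((7331500*(-42 + 122)/153)) + 11185/(√(-211571 + 18138)) = 107164/(((7331500/153)*80)) + 11185/(√(-193433)) = 107164/(586520000/153) + 11185/((I*√193433)) = 107164*(153/586520000) + 11185*(-I*√193433/193433) = 4099023/146630000 - 11185*I*√193433/193433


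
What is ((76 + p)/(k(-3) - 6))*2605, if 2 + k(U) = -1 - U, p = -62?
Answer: -18235/3 ≈ -6078.3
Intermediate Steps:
k(U) = -3 - U (k(U) = -2 + (-1 - U) = -3 - U)
((76 + p)/(k(-3) - 6))*2605 = ((76 - 62)/((-3 - 1*(-3)) - 6))*2605 = (14/((-3 + 3) - 6))*2605 = (14/(0 - 6))*2605 = (14/(-6))*2605 = (14*(-⅙))*2605 = -7/3*2605 = -18235/3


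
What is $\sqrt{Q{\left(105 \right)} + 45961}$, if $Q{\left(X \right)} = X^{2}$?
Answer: $\sqrt{56986} \approx 238.72$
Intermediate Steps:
$\sqrt{Q{\left(105 \right)} + 45961} = \sqrt{105^{2} + 45961} = \sqrt{11025 + 45961} = \sqrt{56986}$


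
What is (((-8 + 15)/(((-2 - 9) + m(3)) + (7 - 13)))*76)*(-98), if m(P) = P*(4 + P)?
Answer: -13034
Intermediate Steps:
(((-8 + 15)/(((-2 - 9) + m(3)) + (7 - 13)))*76)*(-98) = (((-8 + 15)/(((-2 - 9) + 3*(4 + 3)) + (7 - 13)))*76)*(-98) = ((7/((-11 + 3*7) - 6))*76)*(-98) = ((7/((-11 + 21) - 6))*76)*(-98) = ((7/(10 - 6))*76)*(-98) = ((7/4)*76)*(-98) = 133*(-98) = -13034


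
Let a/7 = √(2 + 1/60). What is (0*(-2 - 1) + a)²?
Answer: 5929/60 ≈ 98.817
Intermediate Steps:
a = 77*√15/30 (a = 7*√(2 + 1/60) = 7*√(121/60) = 7*(11*√15/30) = 77*√15/30 ≈ 9.9407)
(0*(-2 - 1) + a)² = (0*(-2 - 1) + 77*√15/30)² = (0*(-3) + 77*√15/30)² = (0 + 77*√15/30)² = (77*√15/30)² = 5929/60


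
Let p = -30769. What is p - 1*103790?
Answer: -134559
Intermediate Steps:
p - 1*103790 = -30769 - 1*103790 = -30769 - 103790 = -134559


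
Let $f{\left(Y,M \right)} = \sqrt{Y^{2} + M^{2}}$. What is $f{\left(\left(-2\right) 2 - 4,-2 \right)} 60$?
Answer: $120 \sqrt{17} \approx 494.77$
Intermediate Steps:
$f{\left(Y,M \right)} = \sqrt{M^{2} + Y^{2}}$
$f{\left(\left(-2\right) 2 - 4,-2 \right)} 60 = \sqrt{\left(-2\right)^{2} + \left(\left(-2\right) 2 - 4\right)^{2}} \cdot 60 = \sqrt{4 + \left(-4 - 4\right)^{2}} \cdot 60 = \sqrt{4 + \left(-8\right)^{2}} \cdot 60 = \sqrt{4 + 64} \cdot 60 = \sqrt{68} \cdot 60 = 2 \sqrt{17} \cdot 60 = 120 \sqrt{17}$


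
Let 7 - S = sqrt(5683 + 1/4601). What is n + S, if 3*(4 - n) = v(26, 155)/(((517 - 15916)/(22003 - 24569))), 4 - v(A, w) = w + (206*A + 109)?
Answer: 552549/1711 - 6*sqrt(3341793719)/4601 ≈ 247.55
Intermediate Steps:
v(A, w) = -105 - w - 206*A (v(A, w) = 4 - (w + (206*A + 109)) = 4 - (w + (109 + 206*A)) = 4 - (109 + w + 206*A) = 4 + (-109 - w - 206*A) = -105 - w - 206*A)
S = 7 - 6*sqrt(3341793719)/4601 (S = 7 - sqrt(5683 + 1/4601) = 7 - sqrt(26147484/4601) = 7 - 6*sqrt(3341793719)/4601 ≈ -68.386)
n = 540572/1711 (n = 4 - (-105 - 1*155 - 206*26)/(3*((517 - 15916)/(22003 - 24569))) = 4 - (-105 - 155 - 5356)/(3*((-15399/(-2566)))) = 4 - (-1872)/((-15399*(-1/2566))) = 4 - (-1872)/15399/2566 = 4 - (-1872)*2566/15399 = 4 - 1/3*(-1601184/1711) = 4 + 533728/1711 = 540572/1711 ≈ 315.94)
n + S = 540572/1711 + (7 - 6*sqrt(3341793719)/4601) = 552549/1711 - 6*sqrt(3341793719)/4601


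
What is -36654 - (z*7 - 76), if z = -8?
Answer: -36522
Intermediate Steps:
-36654 - (z*7 - 76) = -36654 - (-8*7 - 76) = -36654 - (-56 - 76) = -36654 - 1*(-132) = -36654 + 132 = -36522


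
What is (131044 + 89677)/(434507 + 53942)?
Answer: 220721/488449 ≈ 0.45188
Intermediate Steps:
(131044 + 89677)/(434507 + 53942) = 220721/488449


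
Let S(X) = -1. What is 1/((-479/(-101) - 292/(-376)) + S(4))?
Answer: 9494/42905 ≈ 0.22128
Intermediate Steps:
1/((-479/(-101) - 292/(-376)) + S(4)) = 1/((-479/(-101) - 292/(-376)) - 1) = 1/((-479*(-1/101) - 292*(-1/376)) - 1) = 1/((479/101 + 73/94) - 1) = 1/(52399/9494 - 1) = 1/(42905/9494) = 9494/42905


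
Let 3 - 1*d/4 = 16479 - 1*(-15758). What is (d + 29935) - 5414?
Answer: -104415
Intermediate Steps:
d = -128936 (d = 12 - 4*(16479 - 1*(-15758)) = 12 - 4*(16479 + 15758) = 12 - 4*32237 = 12 - 128948 = -128936)
(d + 29935) - 5414 = (-128936 + 29935) - 5414 = -99001 - 5414 = -104415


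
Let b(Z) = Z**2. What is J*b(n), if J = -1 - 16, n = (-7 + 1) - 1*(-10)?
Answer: -272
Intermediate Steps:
n = 4 (n = -6 + 10 = 4)
J = -17
J*b(n) = -17*4**2 = -17*16 = -272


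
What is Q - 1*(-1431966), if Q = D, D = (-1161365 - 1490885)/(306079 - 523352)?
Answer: 311130200968/217273 ≈ 1.4320e+6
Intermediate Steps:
D = 2652250/217273 (D = -2652250/(-217273) = -2652250*(-1/217273) = 2652250/217273 ≈ 12.207)
Q = 2652250/217273 ≈ 12.207
Q - 1*(-1431966) = 2652250/217273 - 1*(-1431966) = 2652250/217273 + 1431966 = 311130200968/217273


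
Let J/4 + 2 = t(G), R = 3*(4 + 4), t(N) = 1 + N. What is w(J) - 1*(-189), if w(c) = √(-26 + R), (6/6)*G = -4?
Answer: 189 + I*√2 ≈ 189.0 + 1.4142*I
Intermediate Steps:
G = -4
R = 24 (R = 3*8 = 24)
J = -20 (J = -8 + 4*(1 - 4) = -8 + 4*(-3) = -8 - 12 = -20)
w(c) = I*√2 (w(c) = √(-26 + 24) = √(-2) = I*√2)
w(J) - 1*(-189) = I*√2 - 1*(-189) = I*√2 + 189 = 189 + I*√2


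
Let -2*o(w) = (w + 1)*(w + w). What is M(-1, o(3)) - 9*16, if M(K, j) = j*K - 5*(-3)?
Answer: -117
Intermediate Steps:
o(w) = -w*(1 + w) (o(w) = -(w + 1)*(w + w)/2 = -(1 + w)*2*w/2 = -w*(1 + w))
M(K, j) = 15 + K*j (M(K, j) = K*j + 15 = 15 + K*j)
M(-1, o(3)) - 9*16 = (15 - (-1)*3*(1 + 3)) - 9*16 = (15 - (-1)*3*4) - 144 = (15 - 1*(-12)) - 144 = (15 + 12) - 144 = 27 - 144 = -117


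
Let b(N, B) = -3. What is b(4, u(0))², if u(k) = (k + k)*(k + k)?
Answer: 9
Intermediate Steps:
u(k) = 4*k² (u(k) = (2*k)*(2*k) = 4*k²)
b(4, u(0))² = (-3)² = 9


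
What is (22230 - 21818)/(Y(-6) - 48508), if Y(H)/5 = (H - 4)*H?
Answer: -103/12052 ≈ -0.0085463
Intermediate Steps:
Y(H) = 5*H*(-4 + H) (Y(H) = 5*((H - 4)*H) = 5*((-4 + H)*H) = 5*(H*(-4 + H)) = 5*H*(-4 + H))
(22230 - 21818)/(Y(-6) - 48508) = (22230 - 21818)/(5*(-6)*(-4 - 6) - 48508) = 412/(5*(-6)*(-10) - 48508) = 412/(300 - 48508) = 412/(-48208) = 412*(-1/48208) = -103/12052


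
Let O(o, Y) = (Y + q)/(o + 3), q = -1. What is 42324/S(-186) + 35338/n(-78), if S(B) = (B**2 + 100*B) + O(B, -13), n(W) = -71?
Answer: -51447187792/103918511 ≈ -495.07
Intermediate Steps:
O(o, Y) = (-1 + Y)/(3 + o) (O(o, Y) = (Y - 1)/(o + 3) = (-1 + Y)/(3 + o))
S(B) = B**2 - 14/(3 + B) + 100*B (S(B) = (B**2 + 100*B) + (-1 - 13)/(3 + B) = (B**2 + 100*B) - 14/(3 + B) = B**2 - 14/(3 + B) + 100*B)
42324/S(-186) + 35338/n(-78) = 42324/(((-14 - 186*(3 - 186)*(100 - 186))/(3 - 186))) + 35338/(-71) = 42324/(((-14 - 186*(-183)*(-86))/(-183))) + 35338*(-1/71) = 42324/((-(-14 - 2927268)/183)) - 35338/71 = 42324/((-1/183*(-2927282))) - 35338/71 = 42324/(2927282/183) - 35338/71 = 42324*(183/2927282) - 35338/71 = 3872646/1463641 - 35338/71 = -51447187792/103918511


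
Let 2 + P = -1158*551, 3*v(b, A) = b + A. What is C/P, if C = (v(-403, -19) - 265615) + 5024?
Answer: 156439/382836 ≈ 0.40863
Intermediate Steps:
v(b, A) = A/3 + b/3 (v(b, A) = (b + A)/3 = (A + b)/3 = A/3 + b/3)
C = -782195/3 (C = (((1/3)*(-19) + (1/3)*(-403)) - 265615) + 5024 = ((-19/3 - 403/3) - 265615) + 5024 = (-422/3 - 265615) + 5024 = -797267/3 + 5024 = -782195/3 ≈ -2.6073e+5)
P = -638060 (P = -2 - 1158*551 = -2 - 638058 = -638060)
C/P = -782195/3/(-638060) = -782195/3*(-1/638060) = 156439/382836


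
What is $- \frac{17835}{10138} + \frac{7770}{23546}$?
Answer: $- \frac{170585325}{119354674} \approx -1.4292$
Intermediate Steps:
$- \frac{17835}{10138} + \frac{7770}{23546} = \left(-17835\right) \frac{1}{10138} + 7770 \cdot \frac{1}{23546} = - \frac{17835}{10138} + \frac{3885}{11773} = - \frac{170585325}{119354674}$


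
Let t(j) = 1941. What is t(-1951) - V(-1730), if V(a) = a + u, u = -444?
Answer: 4115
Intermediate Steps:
V(a) = -444 + a (V(a) = a - 444 = -444 + a)
t(-1951) - V(-1730) = 1941 - (-444 - 1730) = 1941 - 1*(-2174) = 1941 + 2174 = 4115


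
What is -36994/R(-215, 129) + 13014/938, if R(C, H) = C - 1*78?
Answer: 19256737/137417 ≈ 140.13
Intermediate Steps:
R(C, H) = -78 + C (R(C, H) = C - 78 = -78 + C)
-36994/R(-215, 129) + 13014/938 = -36994/(-78 - 215) + 13014/938 = -36994/(-293) + 13014*(1/938) = -36994*(-1/293) + 6507/469 = 36994/293 + 6507/469 = 19256737/137417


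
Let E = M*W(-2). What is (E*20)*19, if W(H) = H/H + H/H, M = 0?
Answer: 0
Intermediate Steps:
W(H) = 2 (W(H) = 1 + 1 = 2)
E = 0 (E = 0*2 = 0)
(E*20)*19 = (0*20)*19 = 0*19 = 0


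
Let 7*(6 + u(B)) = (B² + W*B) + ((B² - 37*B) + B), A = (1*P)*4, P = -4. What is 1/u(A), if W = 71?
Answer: -7/90 ≈ -0.077778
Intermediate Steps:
A = -16 (A = (1*(-4))*4 = -4*4 = -16)
u(B) = -6 + 5*B + 2*B²/7 (u(B) = -6 + ((B² + 71*B) + ((B² - 37*B) + B))/7 = -6 + ((B² + 71*B) + (B² - 36*B))/7 = -6 + (2*B² + 35*B)/7 = -6 + (5*B + 2*B²/7) = -6 + 5*B + 2*B²/7)
1/u(A) = 1/(-6 + 5*(-16) + (2/7)*(-16)²) = 1/(-6 - 80 + (2/7)*256) = 1/(-6 - 80 + 512/7) = 1/(-90/7) = -7/90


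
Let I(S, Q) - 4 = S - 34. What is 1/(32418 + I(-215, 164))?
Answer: 1/32173 ≈ 3.1082e-5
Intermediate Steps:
I(S, Q) = -30 + S (I(S, Q) = 4 + (S - 34) = 4 + (-34 + S) = -30 + S)
1/(32418 + I(-215, 164)) = 1/(32418 + (-30 - 215)) = 1/(32418 - 245) = 1/32173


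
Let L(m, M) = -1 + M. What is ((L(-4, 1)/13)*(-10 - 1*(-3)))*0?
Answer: 0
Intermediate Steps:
((L(-4, 1)/13)*(-10 - 1*(-3)))*0 = (((-1 + 1)/13)*(-10 - 1*(-3)))*0 = ((0*(1/13))*(-10 + 3))*0 = (0*(-7))*0 = 0*0 = 0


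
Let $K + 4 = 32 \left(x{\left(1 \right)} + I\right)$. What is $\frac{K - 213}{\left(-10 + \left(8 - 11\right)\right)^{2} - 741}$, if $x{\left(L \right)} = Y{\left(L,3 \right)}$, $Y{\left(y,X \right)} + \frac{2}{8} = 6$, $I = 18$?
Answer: $- \frac{543}{572} \approx -0.9493$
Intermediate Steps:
$Y{\left(y,X \right)} = \frac{23}{4}$ ($Y{\left(y,X \right)} = - \frac{1}{4} + 6 = \frac{23}{4}$)
$x{\left(L \right)} = \frac{23}{4}$
$K = 756$ ($K = -4 + 32 \left(\frac{23}{4} + 18\right) = -4 + 32 \cdot \frac{95}{4} = -4 + 760 = 756$)
$\frac{K - 213}{\left(-10 + \left(8 - 11\right)\right)^{2} - 741} = \frac{756 - 213}{\left(-10 + \left(8 - 11\right)\right)^{2} - 741} = \frac{543}{\left(-10 + \left(8 - 11\right)\right)^{2} - 741} = \frac{543}{\left(-10 - 3\right)^{2} - 741} = \frac{543}{\left(-13\right)^{2} - 741} = \frac{543}{169 - 741} = \frac{543}{-572} = 543 \left(- \frac{1}{572}\right) = - \frac{543}{572}$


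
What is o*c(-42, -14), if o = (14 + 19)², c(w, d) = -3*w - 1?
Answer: 136125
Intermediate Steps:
c(w, d) = -1 - 3*w
o = 1089 (o = 33² = 1089)
o*c(-42, -14) = 1089*(-1 - 3*(-42)) = 1089*(-1 + 126) = 1089*125 = 136125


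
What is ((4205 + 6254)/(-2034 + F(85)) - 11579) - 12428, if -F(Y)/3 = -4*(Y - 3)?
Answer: -25217809/1050 ≈ -24017.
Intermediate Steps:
F(Y) = -36 + 12*Y (F(Y) = -(-12)*(Y - 3) = -(-12)*(-3 + Y) = -3*(12 - 4*Y) = -36 + 12*Y)
((4205 + 6254)/(-2034 + F(85)) - 11579) - 12428 = ((4205 + 6254)/(-2034 + (-36 + 12*85)) - 11579) - 12428 = (10459/(-2034 + (-36 + 1020)) - 11579) - 12428 = (10459/(-2034 + 984) - 11579) - 12428 = (10459/(-1050) - 11579) - 12428 = (10459*(-1/1050) - 11579) - 12428 = (-10459/1050 - 11579) - 12428 = -12168409/1050 - 12428 = -25217809/1050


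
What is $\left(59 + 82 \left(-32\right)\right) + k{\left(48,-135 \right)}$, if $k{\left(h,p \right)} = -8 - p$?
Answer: $-2438$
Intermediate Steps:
$\left(59 + 82 \left(-32\right)\right) + k{\left(48,-135 \right)} = \left(59 + 82 \left(-32\right)\right) - -127 = \left(59 - 2624\right) + \left(-8 + 135\right) = -2565 + 127 = -2438$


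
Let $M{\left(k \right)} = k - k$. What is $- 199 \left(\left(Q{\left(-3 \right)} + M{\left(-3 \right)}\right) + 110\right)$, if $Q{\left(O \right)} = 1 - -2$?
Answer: $-22487$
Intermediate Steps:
$M{\left(k \right)} = 0$
$Q{\left(O \right)} = 3$ ($Q{\left(O \right)} = 1 + 2 = 3$)
$- 199 \left(\left(Q{\left(-3 \right)} + M{\left(-3 \right)}\right) + 110\right) = - 199 \left(\left(3 + 0\right) + 110\right) = - 199 \left(3 + 110\right) = \left(-199\right) 113 = -22487$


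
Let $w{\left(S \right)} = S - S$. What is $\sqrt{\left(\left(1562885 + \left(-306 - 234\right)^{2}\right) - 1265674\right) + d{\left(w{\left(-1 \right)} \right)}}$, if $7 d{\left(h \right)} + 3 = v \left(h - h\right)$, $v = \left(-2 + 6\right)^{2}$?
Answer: $\frac{\sqrt{28851718}}{7} \approx 767.34$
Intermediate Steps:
$v = 16$ ($v = 4^{2} = 16$)
$w{\left(S \right)} = 0$
$d{\left(h \right)} = - \frac{3}{7}$ ($d{\left(h \right)} = - \frac{3}{7} + \frac{16 \left(h - h\right)}{7} = - \frac{3}{7} + \frac{16 \cdot 0}{7} = - \frac{3}{7} + \frac{1}{7} \cdot 0 = - \frac{3}{7} + 0 = - \frac{3}{7}$)
$\sqrt{\left(\left(1562885 + \left(-306 - 234\right)^{2}\right) - 1265674\right) + d{\left(w{\left(-1 \right)} \right)}} = \sqrt{\left(\left(1562885 + \left(-306 - 234\right)^{2}\right) - 1265674\right) - \frac{3}{7}} = \sqrt{\left(\left(1562885 + \left(-540\right)^{2}\right) - 1265674\right) - \frac{3}{7}} = \sqrt{\left(\left(1562885 + 291600\right) - 1265674\right) - \frac{3}{7}} = \sqrt{\left(1854485 - 1265674\right) - \frac{3}{7}} = \sqrt{588811 - \frac{3}{7}} = \sqrt{\frac{4121674}{7}} = \frac{\sqrt{28851718}}{7}$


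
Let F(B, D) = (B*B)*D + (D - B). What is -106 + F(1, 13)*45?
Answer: 1019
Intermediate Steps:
F(B, D) = D - B + D*B**2 (F(B, D) = B**2*D + (D - B) = D*B**2 + (D - B) = D - B + D*B**2)
-106 + F(1, 13)*45 = -106 + (13 - 1*1 + 13*1**2)*45 = -106 + (13 - 1 + 13*1)*45 = -106 + (13 - 1 + 13)*45 = -106 + 25*45 = -106 + 1125 = 1019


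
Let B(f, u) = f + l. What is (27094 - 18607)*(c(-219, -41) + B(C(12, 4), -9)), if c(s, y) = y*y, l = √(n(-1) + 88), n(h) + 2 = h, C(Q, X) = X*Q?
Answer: 14674023 + 8487*√85 ≈ 1.4752e+7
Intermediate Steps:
C(Q, X) = Q*X
n(h) = -2 + h
l = √85 (l = √((-2 - 1) + 88) = √(-3 + 88) = √85 ≈ 9.2195)
B(f, u) = f + √85
c(s, y) = y²
(27094 - 18607)*(c(-219, -41) + B(C(12, 4), -9)) = (27094 - 18607)*((-41)² + (12*4 + √85)) = 8487*(1681 + (48 + √85)) = 8487*(1729 + √85) = 14674023 + 8487*√85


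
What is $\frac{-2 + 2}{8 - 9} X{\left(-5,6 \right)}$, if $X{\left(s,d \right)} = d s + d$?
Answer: $0$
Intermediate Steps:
$X{\left(s,d \right)} = d + d s$
$\frac{-2 + 2}{8 - 9} X{\left(-5,6 \right)} = \frac{-2 + 2}{8 - 9} \cdot 6 \left(1 - 5\right) = \frac{0}{-1} \cdot 6 \left(-4\right) = 0 \left(-1\right) \left(-24\right) = 0 \left(-24\right) = 0$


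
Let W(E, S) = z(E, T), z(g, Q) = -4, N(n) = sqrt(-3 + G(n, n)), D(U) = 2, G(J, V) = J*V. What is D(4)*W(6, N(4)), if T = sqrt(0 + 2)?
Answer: -8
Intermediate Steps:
T = sqrt(2) ≈ 1.4142
N(n) = sqrt(-3 + n**2) (N(n) = sqrt(-3 + n*n) = sqrt(-3 + n**2))
W(E, S) = -4
D(4)*W(6, N(4)) = 2*(-4) = -8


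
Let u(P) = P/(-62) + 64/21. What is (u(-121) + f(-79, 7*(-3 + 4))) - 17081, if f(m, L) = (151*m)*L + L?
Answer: -130944745/1302 ≈ -1.0057e+5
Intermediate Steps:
u(P) = 64/21 - P/62 (u(P) = P*(-1/62) + 64*(1/21) = -P/62 + 64/21 = 64/21 - P/62)
f(m, L) = L + 151*L*m (f(m, L) = 151*L*m + L = L + 151*L*m)
(u(-121) + f(-79, 7*(-3 + 4))) - 17081 = ((64/21 - 1/62*(-121)) + (7*(-3 + 4))*(1 + 151*(-79))) - 17081 = ((64/21 + 121/62) + (7*1)*(1 - 11929)) - 17081 = (6509/1302 + 7*(-11928)) - 17081 = (6509/1302 - 83496) - 17081 = -108705283/1302 - 17081 = -130944745/1302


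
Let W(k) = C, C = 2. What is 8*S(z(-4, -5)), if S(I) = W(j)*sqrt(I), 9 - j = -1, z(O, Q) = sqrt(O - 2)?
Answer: 16*6**(1/4)*sqrt(I) ≈ 17.707 + 17.707*I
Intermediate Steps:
z(O, Q) = sqrt(-2 + O)
j = 10 (j = 9 - 1*(-1) = 9 + 1 = 10)
W(k) = 2
S(I) = 2*sqrt(I)
8*S(z(-4, -5)) = 8*(2*sqrt(sqrt(-2 - 4))) = 8*(2*sqrt(sqrt(-6))) = 8*(2*sqrt(I*sqrt(6))) = 8*(2*(6**(1/4)*sqrt(I))) = 8*(2*6**(1/4)*sqrt(I)) = 16*6**(1/4)*sqrt(I)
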